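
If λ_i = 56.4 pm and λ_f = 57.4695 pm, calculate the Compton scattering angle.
56.00°

First find the wavelength shift:
Δλ = λ' - λ = 57.4695 - 56.4 = 1.0695 pm

Using Δλ = λ_C(1 - cos θ), with λ_C = h/(m_e·c) ≈ 2.42631024 pm:
cos θ = 1 - Δλ/λ_C
cos θ = 1 - 1.0695/2.42631024
cos θ = 0.559207

θ = arccos(0.559207)
θ = 56.00°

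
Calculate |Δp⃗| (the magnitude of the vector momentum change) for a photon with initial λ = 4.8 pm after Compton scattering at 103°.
1.7782e-22 kg·m/s

Photon momentum magnitude is p = h/λ.

Initial momentum:
p₀ = h/λ = 6.6261e-34/4.8000e-12 = 1.3804e-22 kg·m/s

After scattering:
λ' = λ + Δλ = 4.8 + 2.9721 = 7.7721 pm
p' = h/λ' = 6.6261e-34/7.7721e-12 = 8.5254e-23 kg·m/s

Momentum is a vector; the scattered photon's direction makes angle θ = 103° with the incident direction. The magnitude of the vector change Δp⃗ = p⃗₀ − p⃗' is found from the law of cosines:
|Δp⃗|² = p₀² + p'² − 2p₀p'cos θ
|Δp⃗|² = (1.3804e-22)² + (8.5254e-23)² − 2·1.3804e-22·8.5254e-23·cos(103°)
|Δp⃗| = 1.7782e-22 kg·m/s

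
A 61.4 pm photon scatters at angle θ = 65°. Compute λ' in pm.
62.8009 pm

Using the Compton scattering formula:
λ' = λ + Δλ = λ + λ_C(1 - cos θ)

Given:
- Initial wavelength λ = 61.4 pm
- Scattering angle θ = 65°
- Compton wavelength λ_C ≈ 2.4263 pm

Calculate the shift:
Δλ = 2.4263 × (1 - cos(65°))
Δλ = 2.4263 × 0.5774
Δλ = 1.4009 pm

Final wavelength:
λ' = 61.4 + 1.4009 = 62.8009 pm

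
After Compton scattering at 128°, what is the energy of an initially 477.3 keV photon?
190.2266 keV

First convert energy to wavelength:
λ = hc/E, with hc ≈ 1239.842 keV·pm (i.e. 1239.842 eV·nm)

For E = 477.3 keV = 477300 eV:
λ = 1239.842 keV·pm / 477.3 keV
λ = 2.5976 pm

Calculate the Compton shift:
Δλ = λ_C(1 - cos(128°)) = 2.4263 × 1.6157
Δλ = 3.9201 pm

Final wavelength:
λ' = 2.5976 + 3.9201 = 6.5177 pm

Final energy:
E' = hc/λ' = 1239.842 / 6.5177 = 190.2266 keV

(Intermediate values are shown rounded; full precision is carried through to the final answer.)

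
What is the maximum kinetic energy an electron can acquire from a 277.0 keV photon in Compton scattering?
144.0922 keV

Maximum energy transfer occurs at θ = 180° (backscattering).

Initial photon: E₀ = 277.0 keV → λ₀ = 4.4760 pm

Maximum Compton shift (at 180°):
Δλ_max = 2λ_C = 2 × 2.4263 = 4.8526 pm

Final wavelength:
λ' = 4.4760 + 4.8526 = 9.3286 pm

Minimum photon energy (maximum energy to electron):
E'_min = hc/λ' = 132.9078 keV

Maximum electron kinetic energy:
K_max = E₀ - E'_min = 277.0000 - 132.9078 = 144.0922 keV

(Intermediate values are shown rounded; full precision is carried through to the final answer.)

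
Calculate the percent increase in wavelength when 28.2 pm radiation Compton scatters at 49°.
2.9592%

Calculate the Compton shift:
Δλ = λ_C(1 - cos(49°))
Δλ = 2.4263 × (1 - cos(49°))
Δλ = 2.4263 × 0.3439
Δλ = 0.8345 pm

Percentage change:
(Δλ/λ₀) × 100 = (0.8345/28.2) × 100
= 2.9592%

(Intermediate values are shown rounded; full precision is carried through to the final answer.)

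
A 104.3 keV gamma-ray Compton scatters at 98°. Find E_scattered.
84.6236 keV

First convert energy to wavelength:
λ = hc/E, with hc ≈ 1239.842 keV·pm (i.e. 1239.842 eV·nm)

For E = 104.3 keV = 104300 eV:
λ = 1239.842 keV·pm / 104.3 keV
λ = 11.8873 pm

Calculate the Compton shift:
Δλ = λ_C(1 - cos(98°)) = 2.4263 × 1.1392
Δλ = 2.7640 pm

Final wavelength:
λ' = 11.8873 + 2.7640 = 14.6513 pm

Final energy:
E' = hc/λ' = 1239.842 / 14.6513 = 84.6236 keV

(Intermediate values are shown rounded; full precision is carried through to the final answer.)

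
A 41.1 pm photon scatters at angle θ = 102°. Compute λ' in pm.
44.0308 pm

Using the Compton scattering formula:
λ' = λ + Δλ = λ + λ_C(1 - cos θ)

Given:
- Initial wavelength λ = 41.1 pm
- Scattering angle θ = 102°
- Compton wavelength λ_C ≈ 2.4263 pm

Calculate the shift:
Δλ = 2.4263 × (1 - cos(102°))
Δλ = 2.4263 × 1.2079
Δλ = 2.9308 pm

Final wavelength:
λ' = 41.1 + 2.9308 = 44.0308 pm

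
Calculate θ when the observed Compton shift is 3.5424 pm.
117.39°

From the Compton formula Δλ = λ_C(1 - cos θ), we can solve for θ:

cos θ = 1 - Δλ/λ_C

Given:
- Δλ = 3.5424 pm
- λ_C = h/(m_e·c) ≈ 2.42631024 pm

cos θ = 1 - 3.5424/2.42631024
cos θ = 1 - 1.459995
cos θ = -0.459995

θ = arccos(-0.459995)
θ = 117.39°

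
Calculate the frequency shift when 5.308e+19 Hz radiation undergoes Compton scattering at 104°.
1.847e+19 Hz (decrease)

Convert frequency to wavelength (c = 299792458 m/s):
λ₀ = c/f₀ = 299792458/5.308e+19 = 5.6479363e-12 m = 5.6479 pm

Calculate Compton shift:
Δλ = λ_C(1 - cos(104°)) = 3.0133 pm

Final wavelength:
λ' = λ₀ + Δλ = 5.6479 + 3.0133 = 8.6612 pm

Final frequency:
f' = c/λ' = 299792458/8.6612241e-12 = 3.4613174e+19 Hz

Frequency shift (decrease):
Δf = f₀ - f' = 5.308e+19 - 3.4613174e+19 = 1.847e+19 Hz

(Intermediate values are shown rounded; full precision is carried through to the final answer.)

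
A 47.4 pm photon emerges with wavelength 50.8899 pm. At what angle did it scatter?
116.00°

First find the wavelength shift:
Δλ = λ' - λ = 50.8899 - 47.4 = 3.4899 pm

Using Δλ = λ_C(1 - cos θ), with λ_C = h/(m_e·c) ≈ 2.42631024 pm:
cos θ = 1 - Δλ/λ_C
cos θ = 1 - 3.4899/2.42631024
cos θ = -0.438357

θ = arccos(-0.438357)
θ = 116.00°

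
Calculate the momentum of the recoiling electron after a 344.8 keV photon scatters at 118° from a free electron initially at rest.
2.4192e-22 kg·m/s

The electron is initially at rest, so by conservation of momentum:
p⃗_e = p⃗₀ − p⃗'  (incident photon momentum minus scattered photon momentum)

Photon momentum magnitudes (p = h/λ = E/c):
λ₀ = hc/E₀ = 3.5958 pm → p₀ = h/λ₀ = 1.8427e-22 kg·m/s
Δλ = λ_C(1 − cos 118°) = 3.5654 pm
λ' = 7.1612 pm → p' = h/λ' = 9.2527e-23 kg·m/s

The scattered photon makes angle θ = 118° with the incident direction, so by the law of cosines:
|p⃗_e|² = p₀² + p'² − 2p₀p'cos θ
|p⃗_e|² = (1.8427e-22)² + (9.2527e-23)² − 2·1.8427e-22·9.2527e-23·cos(118°)
|p⃗_e| = 2.4192e-22 kg·m/s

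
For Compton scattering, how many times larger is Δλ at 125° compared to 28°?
125° produces the larger shift by a factor of 13.443

Calculate both shifts using Δλ = λ_C(1 - cos θ):

For θ₁ = 28°:
Δλ₁ = 2.4263 × (1 - cos(28°))
Δλ₁ = 2.4263 × 0.1171
Δλ₁ = 0.2840 pm

For θ₂ = 125°:
Δλ₂ = 2.4263 × (1 - cos(125°))
Δλ₂ = 2.4263 × 1.5736
Δλ₂ = 3.8180 pm

The 125° angle produces the larger shift.
Ratio: 3.8180/0.2840 = 13.443

(Intermediate values are shown rounded; full precision is carried through to the final answer.)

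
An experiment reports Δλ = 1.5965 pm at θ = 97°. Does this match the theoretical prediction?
No, inconsistent

Calculate the expected shift for θ = 97°:

Δλ_expected = λ_C(1 - cos(97°))
Δλ_expected = 2.4263 × (1 - cos(97°))
Δλ_expected = 2.4263 × 1.1219
Δλ_expected = 2.7220 pm

Given shift: 1.5965 pm
Expected shift: 2.7220 pm
Difference: 1.1255 pm

The values do not match. The given shift corresponds to θ ≈ 70.0°, not 97°.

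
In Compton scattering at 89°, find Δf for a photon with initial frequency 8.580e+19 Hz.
3.480e+19 Hz (decrease)

Convert frequency to wavelength (c = 299792458 m/s):
λ₀ = c/f₀ = 299792458/8.580e+19 = 3.4940846e-12 m = 3.4941 pm

Calculate Compton shift:
Δλ = λ_C(1 - cos(89°)) = 2.3840 pm

Final wavelength:
λ' = λ₀ + Δλ = 3.4941 + 2.3840 = 5.8780 pm

Final frequency:
f' = c/λ' = 299792458/5.8780499e-12 = 5.1002027e+19 Hz

Frequency shift (decrease):
Δf = f₀ - f' = 8.580e+19 - 5.1002027e+19 = 3.480e+19 Hz

(Intermediate values are shown rounded; full precision is carried through to the final answer.)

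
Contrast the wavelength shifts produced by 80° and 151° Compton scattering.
151° produces the larger shift by a factor of 2.269

Calculate both shifts using Δλ = λ_C(1 - cos θ):

For θ₁ = 80°:
Δλ₁ = 2.4263 × (1 - cos(80°))
Δλ₁ = 2.4263 × 0.8264
Δλ₁ = 2.0050 pm

For θ₂ = 151°:
Δλ₂ = 2.4263 × (1 - cos(151°))
Δλ₂ = 2.4263 × 1.8746
Δλ₂ = 4.5484 pm

The 151° angle produces the larger shift.
Ratio: 4.5484/2.0050 = 2.269

(Intermediate values are shown rounded; full precision is carried through to the final answer.)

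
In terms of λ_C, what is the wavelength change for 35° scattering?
0.1808 λ_C

The Compton shift formula is:
Δλ = λ_C(1 - cos θ)

Dividing both sides by λ_C:
Δλ/λ_C = 1 - cos θ

For θ = 35°:
Δλ/λ_C = 1 - cos(35°)
Δλ/λ_C = 1 - 0.8192
Δλ/λ_C = 0.1808

This means the shift is 0.1808 × λ_C = 0.4388 pm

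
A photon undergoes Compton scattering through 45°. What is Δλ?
0.7106 pm

Using the Compton scattering formula:
Δλ = λ_C(1 - cos θ)

where λ_C = h/(m_e·c) ≈ 2.4263 pm is the Compton wavelength of an electron.

For θ = 45°:
cos(45°) = 0.7071
1 - cos(45°) = 0.2929

Δλ = 2.4263 × 0.2929
Δλ = 0.7106 pm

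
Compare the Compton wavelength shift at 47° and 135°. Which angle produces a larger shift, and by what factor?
135° produces the larger shift by a factor of 5.368

Calculate both shifts using Δλ = λ_C(1 - cos θ):

For θ₁ = 47°:
Δλ₁ = 2.4263 × (1 - cos(47°))
Δλ₁ = 2.4263 × 0.3180
Δλ₁ = 0.7716 pm

For θ₂ = 135°:
Δλ₂ = 2.4263 × (1 - cos(135°))
Δλ₂ = 2.4263 × 1.7071
Δλ₂ = 4.1420 pm

The 135° angle produces the larger shift.
Ratio: 4.1420/0.7716 = 5.368

(Intermediate values are shown rounded; full precision is carried through to the final answer.)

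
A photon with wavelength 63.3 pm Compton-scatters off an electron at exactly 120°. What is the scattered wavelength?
66.9395 pm

Using the Compton formula: λ' = λ + λ_C(1 − cos θ)

For θ = 120°, cos θ = -1/2 (exact) = -0.5000, so:
1 − cos 120° = 1 − (-1/2) = 1.5000

Δλ = λ_C × 1.5000 = 2.4263 × 1.5000 = 3.6395 pm

λ' = 63.3 + 3.6395 = 66.9395 pm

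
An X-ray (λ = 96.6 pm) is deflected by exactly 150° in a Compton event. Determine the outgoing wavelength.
101.1276 pm

Using the Compton formula: λ' = λ + λ_C(1 − cos θ)

For θ = 150°, cos θ = -√3/2 (exact) ≈ -0.8660, so:
1 − cos 150° = 1 − (-√3/2) ≈ 1.8660

Δλ = λ_C × 1.8660 = 2.4263 × 1.8660 = 4.5276 pm

λ' = 96.6 + 4.5276 = 101.1276 pm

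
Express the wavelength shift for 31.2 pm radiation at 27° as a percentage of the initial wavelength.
0.8476%

Calculate the Compton shift:
Δλ = λ_C(1 - cos(27°))
Δλ = 2.4263 × (1 - cos(27°))
Δλ = 2.4263 × 0.1090
Δλ = 0.2645 pm

Percentage change:
(Δλ/λ₀) × 100 = (0.2645/31.2) × 100
= 0.8476%

(Intermediate values are shown rounded; full precision is carried through to the final answer.)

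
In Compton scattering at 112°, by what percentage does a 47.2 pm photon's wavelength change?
7.0661%

Calculate the Compton shift:
Δλ = λ_C(1 - cos(112°))
Δλ = 2.4263 × (1 - cos(112°))
Δλ = 2.4263 × 1.3746
Δλ = 3.3352 pm

Percentage change:
(Δλ/λ₀) × 100 = (3.3352/47.2) × 100
= 7.0661%

(Intermediate values are shown rounded; full precision is carried through to the final answer.)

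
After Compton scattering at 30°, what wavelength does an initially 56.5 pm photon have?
56.8251 pm

Using the Compton formula: λ' = λ + λ_C(1 − cos θ)

For θ = 30°, cos θ = √3/2 (exact) ≈ 0.8660, so:
1 − cos 30° = 1 − (√3/2) ≈ 0.1340

Δλ = λ_C × 0.1340 = 2.4263 × 0.1340 = 0.3251 pm

λ' = 56.5 + 0.3251 = 56.8251 pm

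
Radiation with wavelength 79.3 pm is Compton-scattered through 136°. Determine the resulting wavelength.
83.4717 pm

Using the Compton scattering formula:
λ' = λ + Δλ = λ + λ_C(1 - cos θ)

Given:
- Initial wavelength λ = 79.3 pm
- Scattering angle θ = 136°
- Compton wavelength λ_C ≈ 2.4263 pm

Calculate the shift:
Δλ = 2.4263 × (1 - cos(136°))
Δλ = 2.4263 × 1.7193
Δλ = 4.1717 pm

Final wavelength:
λ' = 79.3 + 4.1717 = 83.4717 pm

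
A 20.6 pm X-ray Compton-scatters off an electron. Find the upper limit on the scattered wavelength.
25.4526 pm (at θ = 180°)

The Compton shift is Δλ = λ_C(1 − cos θ).

Since cos θ ranges from −1 to 1, the factor (1 − cos θ) ranges from 0 to 2; the maximum shift occurs at θ = 180° (backscattering):
Δλ_max = 2λ_C = 2 × 2.4263 pm = 4.8526 pm

Maximum scattered wavelength:
λ'_max = λ₀ + Δλ_max = 20.6 + 4.8526 = 25.4526 pm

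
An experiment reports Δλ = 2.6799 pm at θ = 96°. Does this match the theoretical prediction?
Yes, consistent

Calculate the expected shift for θ = 96°:

Δλ_expected = λ_C(1 - cos(96°))
Δλ_expected = 2.4263 × (1 - cos(96°))
Δλ_expected = 2.4263 × 1.1045
Δλ_expected = 2.6799 pm

Given shift: 2.6799 pm
Expected shift: 2.6799 pm
Difference: 0.0000 pm

The values match. This is consistent with Compton scattering at the stated angle.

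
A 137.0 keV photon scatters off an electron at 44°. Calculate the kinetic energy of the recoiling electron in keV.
9.5873 keV

By energy conservation: K_e = E_initial - E_final

First find the scattered photon energy:
Initial wavelength: λ = hc/E = 9.0499 pm
Compton shift: Δλ = λ_C(1 - cos(44°)) = 0.6810 pm
Final wavelength: λ' = 9.0499 + 0.6810 = 9.7309 pm
Final photon energy: E' = hc/λ' = 127.4127 keV

Electron kinetic energy:
K_e = E - E' = 137.0000 - 127.4127 = 9.5873 keV

(Intermediate values are shown rounded; full precision is carried through to the final answer.)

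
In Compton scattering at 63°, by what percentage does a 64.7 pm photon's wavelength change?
2.0476%

Calculate the Compton shift:
Δλ = λ_C(1 - cos(63°))
Δλ = 2.4263 × (1 - cos(63°))
Δλ = 2.4263 × 0.5460
Δλ = 1.3248 pm

Percentage change:
(Δλ/λ₀) × 100 = (1.3248/64.7) × 100
= 2.0476%

(Intermediate values are shown rounded; full precision is carried through to the final answer.)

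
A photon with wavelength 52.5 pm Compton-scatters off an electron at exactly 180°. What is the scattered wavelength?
57.3526 pm

Using the Compton formula: λ' = λ + λ_C(1 − cos θ)

For θ = 180°, cos θ = -1 (exact) = -1.0000, so:
1 − cos 180° = 1 − (-1) = 2.0000

Δλ = λ_C × 2.0000 = 2.4263 × 2.0000 = 4.8526 pm

λ' = 52.5 + 4.8526 = 57.3526 pm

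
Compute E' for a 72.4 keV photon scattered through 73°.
65.8027 keV

First convert energy to wavelength:
λ = hc/E, with hc ≈ 1239.842 keV·pm (i.e. 1239.842 eV·nm)

For E = 72.4 keV = 72400 eV:
λ = 1239.842 keV·pm / 72.4 keV
λ = 17.1249 pm

Calculate the Compton shift:
Δλ = λ_C(1 - cos(73°)) = 2.4263 × 0.7076
Δλ = 1.7169 pm

Final wavelength:
λ' = 17.1249 + 1.7169 = 18.8418 pm

Final energy:
E' = hc/λ' = 1239.842 / 18.8418 = 65.8027 keV

(Intermediate values are shown rounded; full precision is carried through to the final answer.)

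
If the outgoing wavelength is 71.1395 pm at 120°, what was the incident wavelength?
67.5000 pm

From λ' = λ + Δλ, we have λ = λ' - Δλ

First calculate the Compton shift:
Δλ = λ_C(1 - cos θ)
Δλ = 2.4263 × (1 - cos(120°))
Δλ = 2.4263 × 1.5000
Δλ = 3.6395 pm

Initial wavelength:
λ = λ' - Δλ
λ = 71.1395 - 3.6395
λ = 67.5000 pm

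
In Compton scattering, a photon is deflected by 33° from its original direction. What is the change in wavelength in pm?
0.3914 pm

Using the Compton scattering formula:
Δλ = λ_C(1 - cos θ)

where λ_C = h/(m_e·c) ≈ 2.4263 pm is the Compton wavelength of an electron.

For θ = 33°:
cos(33°) = 0.8387
1 - cos(33°) = 0.1613

Δλ = 2.4263 × 0.1613
Δλ = 0.3914 pm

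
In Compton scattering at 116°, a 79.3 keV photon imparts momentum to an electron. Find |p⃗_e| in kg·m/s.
6.5451e-23 kg·m/s

The electron is initially at rest, so by conservation of momentum:
p⃗_e = p⃗₀ − p⃗'  (incident photon momentum minus scattered photon momentum)

Photon momentum magnitudes (p = h/λ = E/c):
λ₀ = hc/E₀ = 15.6348 pm → p₀ = h/λ₀ = 4.2380e-23 kg·m/s
Δλ = λ_C(1 − cos 116°) = 3.4899 pm
λ' = 19.1248 pm → p' = h/λ' = 3.4647e-23 kg·m/s

The scattered photon makes angle θ = 116° with the incident direction, so by the law of cosines:
|p⃗_e|² = p₀² + p'² − 2p₀p'cos θ
|p⃗_e|² = (4.2380e-23)² + (3.4647e-23)² − 2·4.2380e-23·3.4647e-23·cos(116°)
|p⃗_e| = 6.5451e-23 kg·m/s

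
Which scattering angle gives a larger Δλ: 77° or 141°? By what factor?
141° produces the larger shift by a factor of 2.293

Calculate both shifts using Δλ = λ_C(1 - cos θ):

For θ₁ = 77°:
Δλ₁ = 2.4263 × (1 - cos(77°))
Δλ₁ = 2.4263 × 0.7750
Δλ₁ = 1.8805 pm

For θ₂ = 141°:
Δλ₂ = 2.4263 × (1 - cos(141°))
Δλ₂ = 2.4263 × 1.7771
Δλ₂ = 4.3119 pm

The 141° angle produces the larger shift.
Ratio: 4.3119/1.8805 = 2.293

(Intermediate values are shown rounded; full precision is carried through to the final answer.)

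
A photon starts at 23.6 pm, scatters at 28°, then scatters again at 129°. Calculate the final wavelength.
27.8372 pm

Apply Compton shift twice:

First scattering at θ₁ = 28°:
Δλ₁ = λ_C(1 - cos(28°))
Δλ₁ = 2.4263 × 0.1171
Δλ₁ = 0.2840 pm

After first scattering:
λ₁ = 23.6 + 0.2840 = 23.8840 pm

Second scattering at θ₂ = 129°:
Δλ₂ = λ_C(1 - cos(129°))
Δλ₂ = 2.4263 × 1.6293
Δλ₂ = 3.9532 pm

Final wavelength:
λ₂ = 23.8840 + 3.9532 = 27.8372 pm

Total shift: Δλ_total = 0.2840 + 3.9532 = 4.2372 pm

(Intermediate values are shown rounded; full precision is carried through to the final answer.)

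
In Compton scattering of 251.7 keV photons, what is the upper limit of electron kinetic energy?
124.9072 keV

Maximum energy transfer occurs at θ = 180° (backscattering).

Initial photon: E₀ = 251.7 keV → λ₀ = 4.9259 pm

Maximum Compton shift (at 180°):
Δλ_max = 2λ_C = 2 × 2.4263 = 4.8526 pm

Final wavelength:
λ' = 4.9259 + 4.8526 = 9.7785 pm

Minimum photon energy (maximum energy to electron):
E'_min = hc/λ' = 126.7928 keV

Maximum electron kinetic energy:
K_max = E₀ - E'_min = 251.7000 - 126.7928 = 124.9072 keV

(Intermediate values are shown rounded; full precision is carried through to the final answer.)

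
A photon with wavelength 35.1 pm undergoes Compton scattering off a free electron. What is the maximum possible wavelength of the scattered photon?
39.9526 pm (at θ = 180°)

The Compton shift is Δλ = λ_C(1 − cos θ).

Since cos θ ranges from −1 to 1, the factor (1 − cos θ) ranges from 0 to 2; the maximum shift occurs at θ = 180° (backscattering):
Δλ_max = 2λ_C = 2 × 2.4263 pm = 4.8526 pm

Maximum scattered wavelength:
λ'_max = λ₀ + Δλ_max = 35.1 + 4.8526 = 39.9526 pm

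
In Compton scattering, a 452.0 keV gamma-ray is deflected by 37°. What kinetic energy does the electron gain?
68.3364 keV

By energy conservation: K_e = E_initial - E_final

First find the scattered photon energy:
Initial wavelength: λ = hc/E = 2.7430 pm
Compton shift: Δλ = λ_C(1 - cos(37°)) = 0.4886 pm
Final wavelength: λ' = 2.7430 + 0.4886 = 3.2316 pm
Final photon energy: E' = hc/λ' = 383.6636 keV

Electron kinetic energy:
K_e = E - E' = 452.0000 - 383.6636 = 68.3364 keV

(Intermediate values are shown rounded; full precision is carried through to the final answer.)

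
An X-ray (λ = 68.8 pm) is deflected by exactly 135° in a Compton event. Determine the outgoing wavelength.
72.9420 pm

Using the Compton formula: λ' = λ + λ_C(1 − cos θ)

For θ = 135°, cos θ = -√2/2 (exact) ≈ -0.7071, so:
1 − cos 135° = 1 − (-√2/2) ≈ 1.7071

Δλ = λ_C × 1.7071 = 2.4263 × 1.7071 = 4.1420 pm

λ' = 68.8 + 4.1420 = 72.9420 pm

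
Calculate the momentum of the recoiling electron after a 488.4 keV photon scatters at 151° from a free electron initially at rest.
3.4577e-22 kg·m/s

The electron is initially at rest, so by conservation of momentum:
p⃗_e = p⃗₀ − p⃗'  (incident photon momentum minus scattered photon momentum)

Photon momentum magnitudes (p = h/λ = E/c):
λ₀ = hc/E₀ = 2.5386 pm → p₀ = h/λ₀ = 2.6101e-22 kg·m/s
Δλ = λ_C(1 − cos 151°) = 4.5484 pm
λ' = 7.0870 pm → p' = h/λ' = 9.3496e-23 kg·m/s

The scattered photon makes angle θ = 151° with the incident direction, so by the law of cosines:
|p⃗_e|² = p₀² + p'² − 2p₀p'cos θ
|p⃗_e|² = (2.6101e-22)² + (9.3496e-23)² − 2·2.6101e-22·9.3496e-23·cos(151°)
|p⃗_e| = 3.4577e-22 kg·m/s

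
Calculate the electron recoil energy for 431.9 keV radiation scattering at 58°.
122.8073 keV

By energy conservation: K_e = E_initial - E_final

First find the scattered photon energy:
Initial wavelength: λ = hc/E = 2.8707 pm
Compton shift: Δλ = λ_C(1 - cos(58°)) = 1.1406 pm
Final wavelength: λ' = 2.8707 + 1.1406 = 4.0112 pm
Final photon energy: E' = hc/λ' = 309.0927 keV

Electron kinetic energy:
K_e = E - E' = 431.9000 - 309.0927 = 122.8073 keV

(Intermediate values are shown rounded; full precision is carried through to the final answer.)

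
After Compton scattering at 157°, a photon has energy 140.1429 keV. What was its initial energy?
296.0998 keV

Convert final energy to wavelength (hc ≈ 1239.842 keV·pm):
λ' = hc/E' = 1239.842 / 140.1429 = 8.8470 pm

Calculate the Compton shift:
Δλ = λ_C(1 - cos(157°))
Δλ = 2.4263 × (1 - cos(157°))
Δλ = 4.6597 pm

Initial wavelength:
λ = λ' - Δλ = 8.8470 - 4.6597 = 4.1872 pm

Initial energy:
E = hc/λ = 1239.842 / 4.1872 = 296.0998 keV

(Intermediate values are shown rounded; full precision is carried through to the final answer.)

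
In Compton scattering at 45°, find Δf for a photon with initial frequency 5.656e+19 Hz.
6.687e+18 Hz (decrease)

Convert frequency to wavelength (c = 299792458 m/s):
λ₀ = c/f₀ = 299792458/5.656e+19 = 5.3004324e-12 m = 5.3004 pm

Calculate Compton shift:
Δλ = λ_C(1 - cos(45°)) = 0.7106 pm

Final wavelength:
λ' = λ₀ + Δλ = 5.3004 + 0.7106 = 6.0111 pm

Final frequency:
f' = c/λ' = 299792458/6.0110822e-12 = 4.9873292e+19 Hz

Frequency shift (decrease):
Δf = f₀ - f' = 5.656e+19 - 4.9873292e+19 = 6.687e+18 Hz

(Intermediate values are shown rounded; full precision is carried through to the final answer.)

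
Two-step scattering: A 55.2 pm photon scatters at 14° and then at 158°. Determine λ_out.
59.9480 pm

Apply Compton shift twice:

First scattering at θ₁ = 14°:
Δλ₁ = λ_C(1 - cos(14°))
Δλ₁ = 2.4263 × 0.0297
Δλ₁ = 0.0721 pm

After first scattering:
λ₁ = 55.2 + 0.0721 = 55.2721 pm

Second scattering at θ₂ = 158°:
Δλ₂ = λ_C(1 - cos(158°))
Δλ₂ = 2.4263 × 1.9272
Δλ₂ = 4.6759 pm

Final wavelength:
λ₂ = 55.2721 + 4.6759 = 59.9480 pm

Total shift: Δλ_total = 0.0721 + 4.6759 = 4.7480 pm

(Intermediate values are shown rounded; full precision is carried through to the final answer.)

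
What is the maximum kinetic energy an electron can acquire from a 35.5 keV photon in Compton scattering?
4.3308 keV

Maximum energy transfer occurs at θ = 180° (backscattering).

Initial photon: E₀ = 35.5 keV → λ₀ = 34.9251 pm

Maximum Compton shift (at 180°):
Δλ_max = 2λ_C = 2 × 2.4263 = 4.8526 pm

Final wavelength:
λ' = 34.9251 + 4.8526 = 39.7777 pm

Minimum photon energy (maximum energy to electron):
E'_min = hc/λ' = 31.1692 keV

Maximum electron kinetic energy:
K_max = E₀ - E'_min = 35.5000 - 31.1692 = 4.3308 keV

(Intermediate values are shown rounded; full precision is carried through to the final answer.)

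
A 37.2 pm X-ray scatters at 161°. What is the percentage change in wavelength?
12.6893%

Calculate the Compton shift:
Δλ = λ_C(1 - cos(161°))
Δλ = 2.4263 × (1 - cos(161°))
Δλ = 2.4263 × 1.9455
Δλ = 4.7204 pm

Percentage change:
(Δλ/λ₀) × 100 = (4.7204/37.2) × 100
= 12.6893%

(Intermediate values are shown rounded; full precision is carried through to the final answer.)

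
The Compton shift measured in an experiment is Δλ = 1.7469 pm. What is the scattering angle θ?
73.74°

From the Compton formula Δλ = λ_C(1 - cos θ), we can solve for θ:

cos θ = 1 - Δλ/λ_C

Given:
- Δλ = 1.7469 pm
- λ_C = h/(m_e·c) ≈ 2.42631024 pm

cos θ = 1 - 1.7469/2.42631024
cos θ = 1 - 0.719982
cos θ = 0.280018

θ = arccos(0.280018)
θ = 73.74°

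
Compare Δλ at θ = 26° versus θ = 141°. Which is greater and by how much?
141° produces the larger shift by a factor of 17.560

Calculate both shifts using Δλ = λ_C(1 - cos θ):

For θ₁ = 26°:
Δλ₁ = 2.4263 × (1 - cos(26°))
Δλ₁ = 2.4263 × 0.1012
Δλ₁ = 0.2456 pm

For θ₂ = 141°:
Δλ₂ = 2.4263 × (1 - cos(141°))
Δλ₂ = 2.4263 × 1.7771
Δλ₂ = 4.3119 pm

The 141° angle produces the larger shift.
Ratio: 4.3119/0.2456 = 17.560

(Intermediate values are shown rounded; full precision is carried through to the final answer.)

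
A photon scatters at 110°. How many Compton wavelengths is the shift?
1.3420 λ_C

The Compton shift formula is:
Δλ = λ_C(1 - cos θ)

Dividing both sides by λ_C:
Δλ/λ_C = 1 - cos θ

For θ = 110°:
Δλ/λ_C = 1 - cos(110°)
Δλ/λ_C = 1 - -0.3420
Δλ/λ_C = 1.3420

This means the shift is 1.3420 × λ_C = 3.2562 pm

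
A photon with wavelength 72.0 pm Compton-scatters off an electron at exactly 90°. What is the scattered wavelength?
74.4263 pm

Using the Compton formula: λ' = λ + λ_C(1 − cos θ)

For θ = 90°, cos θ = 0 (exact) = 0.0000, so:
1 − cos 90° = 1 − (0) = 1.0000

Δλ = λ_C × 1.0000 = 2.4263 × 1.0000 = 2.4263 pm

λ' = 72.0 + 2.4263 = 74.4263 pm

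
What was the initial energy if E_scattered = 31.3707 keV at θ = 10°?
31.4000 keV

Convert final energy to wavelength (hc ≈ 1239.842 keV·pm):
λ' = hc/E' = 1239.842 / 31.3707 = 39.5223 pm

Calculate the Compton shift:
Δλ = λ_C(1 - cos(10°))
Δλ = 2.4263 × (1 - cos(10°))
Δλ = 0.0369 pm

Initial wavelength:
λ = λ' - Δλ = 39.5223 - 0.0369 = 39.4854 pm

Initial energy:
E = hc/λ = 1239.842 / 39.4854 = 31.4000 keV

(Intermediate values are shown rounded; full precision is carried through to the final answer.)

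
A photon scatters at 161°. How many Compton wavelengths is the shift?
1.9455 λ_C

The Compton shift formula is:
Δλ = λ_C(1 - cos θ)

Dividing both sides by λ_C:
Δλ/λ_C = 1 - cos θ

For θ = 161°:
Δλ/λ_C = 1 - cos(161°)
Δλ/λ_C = 1 - -0.9455
Δλ/λ_C = 1.9455

This means the shift is 1.9455 × λ_C = 4.7204 pm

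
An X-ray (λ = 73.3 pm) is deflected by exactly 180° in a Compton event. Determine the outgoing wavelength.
78.1526 pm

Using the Compton formula: λ' = λ + λ_C(1 − cos θ)

For θ = 180°, cos θ = -1 (exact) = -1.0000, so:
1 − cos 180° = 1 − (-1) = 2.0000

Δλ = λ_C × 2.0000 = 2.4263 × 2.0000 = 4.8526 pm

λ' = 73.3 + 4.8526 = 78.1526 pm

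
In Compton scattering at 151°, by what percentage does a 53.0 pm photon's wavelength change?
8.5819%

Calculate the Compton shift:
Δλ = λ_C(1 - cos(151°))
Δλ = 2.4263 × (1 - cos(151°))
Δλ = 2.4263 × 1.8746
Δλ = 4.5484 pm

Percentage change:
(Δλ/λ₀) × 100 = (4.5484/53.0) × 100
= 8.5819%

(Intermediate values are shown rounded; full precision is carried through to the final answer.)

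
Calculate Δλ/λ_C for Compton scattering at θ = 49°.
0.3439 λ_C

The Compton shift formula is:
Δλ = λ_C(1 - cos θ)

Dividing both sides by λ_C:
Δλ/λ_C = 1 - cos θ

For θ = 49°:
Δλ/λ_C = 1 - cos(49°)
Δλ/λ_C = 1 - 0.6561
Δλ/λ_C = 0.3439

This means the shift is 0.3439 × λ_C = 0.8345 pm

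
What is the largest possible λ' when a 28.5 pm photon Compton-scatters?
33.3526 pm (at θ = 180°)

The Compton shift is Δλ = λ_C(1 − cos θ).

Since cos θ ranges from −1 to 1, the factor (1 − cos θ) ranges from 0 to 2; the maximum shift occurs at θ = 180° (backscattering):
Δλ_max = 2λ_C = 2 × 2.4263 pm = 4.8526 pm

Maximum scattered wavelength:
λ'_max = λ₀ + Δλ_max = 28.5 + 4.8526 = 33.3526 pm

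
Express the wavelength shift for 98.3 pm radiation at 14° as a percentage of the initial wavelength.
0.0733%

Calculate the Compton shift:
Δλ = λ_C(1 - cos(14°))
Δλ = 2.4263 × (1 - cos(14°))
Δλ = 2.4263 × 0.0297
Δλ = 0.0721 pm

Percentage change:
(Δλ/λ₀) × 100 = (0.0721/98.3) × 100
= 0.0733%

(Intermediate values are shown rounded; full precision is carried through to the final answer.)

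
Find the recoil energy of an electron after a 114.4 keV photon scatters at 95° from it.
22.3933 keV

By energy conservation: K_e = E_initial - E_final

First find the scattered photon energy:
Initial wavelength: λ = hc/E = 10.8378 pm
Compton shift: Δλ = λ_C(1 - cos(95°)) = 2.6378 pm
Final wavelength: λ' = 10.8378 + 2.6378 = 13.4756 pm
Final photon energy: E' = hc/λ' = 92.0067 keV

Electron kinetic energy:
K_e = E - E' = 114.4000 - 92.0067 = 22.3933 keV

(Intermediate values are shown rounded; full precision is carried through to the final answer.)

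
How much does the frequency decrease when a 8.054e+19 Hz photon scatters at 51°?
1.567e+19 Hz (decrease)

Convert frequency to wavelength (c = 299792458 m/s):
λ₀ = c/f₀ = 299792458/8.054e+19 = 3.7222803e-12 m = 3.7223 pm

Calculate Compton shift:
Δλ = λ_C(1 - cos(51°)) = 0.8994 pm

Final wavelength:
λ' = λ₀ + Δλ = 3.7223 + 0.8994 = 4.6217 pm

Final frequency:
f' = c/λ' = 299792458/4.6216641e-12 = 6.4866778e+19 Hz

Frequency shift (decrease):
Δf = f₀ - f' = 8.054e+19 - 6.4866778e+19 = 1.567e+19 Hz

(Intermediate values are shown rounded; full precision is carried through to the final answer.)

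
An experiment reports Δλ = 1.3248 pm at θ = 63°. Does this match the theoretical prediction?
Yes, consistent

Calculate the expected shift for θ = 63°:

Δλ_expected = λ_C(1 - cos(63°))
Δλ_expected = 2.4263 × (1 - cos(63°))
Δλ_expected = 2.4263 × 0.5460
Δλ_expected = 1.3248 pm

Given shift: 1.3248 pm
Expected shift: 1.3248 pm
Difference: 0.0000 pm

The values match. This is consistent with Compton scattering at the stated angle.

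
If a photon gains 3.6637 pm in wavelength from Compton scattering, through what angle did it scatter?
120.66°

From the Compton formula Δλ = λ_C(1 - cos θ), we can solve for θ:

cos θ = 1 - Δλ/λ_C

Given:
- Δλ = 3.6637 pm
- λ_C = h/(m_e·c) ≈ 2.42631024 pm

cos θ = 1 - 3.6637/2.42631024
cos θ = 1 - 1.509988
cos θ = -0.509988

θ = arccos(-0.509988)
θ = 120.66°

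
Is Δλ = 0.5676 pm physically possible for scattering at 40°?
Yes, consistent

Calculate the expected shift for θ = 40°:

Δλ_expected = λ_C(1 - cos(40°))
Δλ_expected = 2.4263 × (1 - cos(40°))
Δλ_expected = 2.4263 × 0.2340
Δλ_expected = 0.5676 pm

Given shift: 0.5676 pm
Expected shift: 0.5676 pm
Difference: 0.0000 pm

The values match. This is consistent with Compton scattering at the stated angle.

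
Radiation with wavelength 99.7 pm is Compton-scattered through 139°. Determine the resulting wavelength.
103.9575 pm

Using the Compton scattering formula:
λ' = λ + Δλ = λ + λ_C(1 - cos θ)

Given:
- Initial wavelength λ = 99.7 pm
- Scattering angle θ = 139°
- Compton wavelength λ_C ≈ 2.4263 pm

Calculate the shift:
Δλ = 2.4263 × (1 - cos(139°))
Δλ = 2.4263 × 1.7547
Δλ = 4.2575 pm

Final wavelength:
λ' = 99.7 + 4.2575 = 103.9575 pm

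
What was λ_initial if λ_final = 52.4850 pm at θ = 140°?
48.2000 pm

From λ' = λ + Δλ, we have λ = λ' - Δλ

First calculate the Compton shift:
Δλ = λ_C(1 - cos θ)
Δλ = 2.4263 × (1 - cos(140°))
Δλ = 2.4263 × 1.7660
Δλ = 4.2850 pm

Initial wavelength:
λ = λ' - Δλ
λ = 52.4850 - 4.2850
λ = 48.2000 pm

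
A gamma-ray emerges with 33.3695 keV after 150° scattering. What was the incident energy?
38.0000 keV

Convert final energy to wavelength (hc ≈ 1239.842 keV·pm):
λ' = hc/E' = 1239.842 / 33.3695 = 37.1549 pm

Calculate the Compton shift:
Δλ = λ_C(1 - cos(150°))
Δλ = 2.4263 × (1 - cos(150°))
Δλ = 4.5276 pm

Initial wavelength:
λ = λ' - Δλ = 37.1549 - 4.5276 = 32.6274 pm

Initial energy:
E = hc/λ = 1239.842 / 32.6274 = 38.0000 keV

(Intermediate values are shown rounded; full precision is carried through to the final answer.)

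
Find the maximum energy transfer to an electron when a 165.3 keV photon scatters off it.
64.9338 keV

Maximum energy transfer occurs at θ = 180° (backscattering).

Initial photon: E₀ = 165.3 keV → λ₀ = 7.5006 pm

Maximum Compton shift (at 180°):
Δλ_max = 2λ_C = 2 × 2.4263 = 4.8526 pm

Final wavelength:
λ' = 7.5006 + 4.8526 = 12.3532 pm

Minimum photon energy (maximum energy to electron):
E'_min = hc/λ' = 100.3662 keV

Maximum electron kinetic energy:
K_max = E₀ - E'_min = 165.3000 - 100.3662 = 64.9338 keV

(Intermediate values are shown rounded; full precision is carried through to the final answer.)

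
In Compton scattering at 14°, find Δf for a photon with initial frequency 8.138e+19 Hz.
1.562e+18 Hz (decrease)

Convert frequency to wavelength (c = 299792458 m/s):
λ₀ = c/f₀ = 299792458/8.138e+19 = 3.6838592e-12 m = 3.6839 pm

Calculate Compton shift:
Δλ = λ_C(1 - cos(14°)) = 0.0721 pm

Final wavelength:
λ' = λ₀ + Δλ = 3.6839 + 0.0721 = 3.7559 pm

Final frequency:
f' = c/λ' = 299792458/3.7559309e-12 = 7.9818416e+19 Hz

Frequency shift (decrease):
Δf = f₀ - f' = 8.138e+19 - 7.9818416e+19 = 1.562e+18 Hz

(Intermediate values are shown rounded; full precision is carried through to the final answer.)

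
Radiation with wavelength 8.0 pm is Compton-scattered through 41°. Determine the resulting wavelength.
8.5952 pm

Using the Compton scattering formula:
λ' = λ + Δλ = λ + λ_C(1 - cos θ)

Given:
- Initial wavelength λ = 8.0 pm
- Scattering angle θ = 41°
- Compton wavelength λ_C ≈ 2.4263 pm

Calculate the shift:
Δλ = 2.4263 × (1 - cos(41°))
Δλ = 2.4263 × 0.2453
Δλ = 0.5952 pm

Final wavelength:
λ' = 8.0 + 0.5952 = 8.5952 pm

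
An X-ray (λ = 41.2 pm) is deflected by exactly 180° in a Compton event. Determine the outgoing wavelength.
46.0526 pm

Using the Compton formula: λ' = λ + λ_C(1 − cos θ)

For θ = 180°, cos θ = -1 (exact) = -1.0000, so:
1 − cos 180° = 1 − (-1) = 2.0000

Δλ = λ_C × 2.0000 = 2.4263 × 2.0000 = 4.8526 pm

λ' = 41.2 + 4.8526 = 46.0526 pm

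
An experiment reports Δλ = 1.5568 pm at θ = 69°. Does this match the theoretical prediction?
Yes, consistent

Calculate the expected shift for θ = 69°:

Δλ_expected = λ_C(1 - cos(69°))
Δλ_expected = 2.4263 × (1 - cos(69°))
Δλ_expected = 2.4263 × 0.6416
Δλ_expected = 1.5568 pm

Given shift: 1.5568 pm
Expected shift: 1.5568 pm
Difference: 0.0000 pm

The values match. This is consistent with Compton scattering at the stated angle.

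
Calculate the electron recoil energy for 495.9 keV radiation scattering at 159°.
323.4998 keV

By energy conservation: K_e = E_initial - E_final

First find the scattered photon energy:
Initial wavelength: λ = hc/E = 2.5002 pm
Compton shift: Δλ = λ_C(1 - cos(159°)) = 4.6915 pm
Final wavelength: λ' = 2.5002 + 4.6915 = 7.1917 pm
Final photon energy: E' = hc/λ' = 172.4002 keV

Electron kinetic energy:
K_e = E - E' = 495.9000 - 172.4002 = 323.4998 keV

(Intermediate values are shown rounded; full precision is carried through to the final answer.)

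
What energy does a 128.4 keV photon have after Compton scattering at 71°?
109.7937 keV

First convert energy to wavelength:
λ = hc/E, with hc ≈ 1239.842 keV·pm (i.e. 1239.842 eV·nm)

For E = 128.4 keV = 128400 eV:
λ = 1239.842 keV·pm / 128.4 keV
λ = 9.6561 pm

Calculate the Compton shift:
Δλ = λ_C(1 - cos(71°)) = 2.4263 × 0.6744
Δλ = 1.6364 pm

Final wavelength:
λ' = 9.6561 + 1.6364 = 11.2925 pm

Final energy:
E' = hc/λ' = 1239.842 / 11.2925 = 109.7937 keV

(Intermediate values are shown rounded; full precision is carried through to the final answer.)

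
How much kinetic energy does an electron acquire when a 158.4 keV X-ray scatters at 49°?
15.2608 keV

By energy conservation: K_e = E_initial - E_final

First find the scattered photon energy:
Initial wavelength: λ = hc/E = 7.8273 pm
Compton shift: Δλ = λ_C(1 - cos(49°)) = 0.8345 pm
Final wavelength: λ' = 7.8273 + 0.8345 = 8.6618 pm
Final photon energy: E' = hc/λ' = 143.1392 keV

Electron kinetic energy:
K_e = E - E' = 158.4000 - 143.1392 = 15.2608 keV

(Intermediate values are shown rounded; full precision is carried through to the final answer.)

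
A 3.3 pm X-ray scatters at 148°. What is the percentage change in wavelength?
135.8769%

Calculate the Compton shift:
Δλ = λ_C(1 - cos(148°))
Δλ = 2.4263 × (1 - cos(148°))
Δλ = 2.4263 × 1.8480
Δλ = 4.4839 pm

Percentage change:
(Δλ/λ₀) × 100 = (4.4839/3.3) × 100
= 135.8769%

(Intermediate values are shown rounded; full precision is carried through to the final answer.)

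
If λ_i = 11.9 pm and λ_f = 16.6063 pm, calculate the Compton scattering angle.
160.00°

First find the wavelength shift:
Δλ = λ' - λ = 16.6063 - 11.9 = 4.7063 pm

Using Δλ = λ_C(1 - cos θ), with λ_C = h/(m_e·c) ≈ 2.42631024 pm:
cos θ = 1 - Δλ/λ_C
cos θ = 1 - 4.7063/2.42631024
cos θ = -0.939694

θ = arccos(-0.939694)
θ = 160.00°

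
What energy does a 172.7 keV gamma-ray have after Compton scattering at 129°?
111.3724 keV

First convert energy to wavelength:
λ = hc/E, with hc ≈ 1239.842 keV·pm (i.e. 1239.842 eV·nm)

For E = 172.7 keV = 172700 eV:
λ = 1239.842 keV·pm / 172.7 keV
λ = 7.1792 pm

Calculate the Compton shift:
Δλ = λ_C(1 - cos(129°)) = 2.4263 × 1.6293
Δλ = 3.9532 pm

Final wavelength:
λ' = 7.1792 + 3.9532 = 11.1324 pm

Final energy:
E' = hc/λ' = 1239.842 / 11.1324 = 111.3724 keV

(Intermediate values are shown rounded; full precision is carried through to the final answer.)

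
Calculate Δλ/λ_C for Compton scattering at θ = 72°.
0.6910 λ_C

The Compton shift formula is:
Δλ = λ_C(1 - cos θ)

Dividing both sides by λ_C:
Δλ/λ_C = 1 - cos θ

For θ = 72°:
Δλ/λ_C = 1 - cos(72°)
Δλ/λ_C = 1 - 0.3090
Δλ/λ_C = 0.6910

This means the shift is 0.6910 × λ_C = 1.6765 pm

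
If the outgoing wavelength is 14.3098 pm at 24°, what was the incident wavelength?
14.1000 pm

From λ' = λ + Δλ, we have λ = λ' - Δλ

First calculate the Compton shift:
Δλ = λ_C(1 - cos θ)
Δλ = 2.4263 × (1 - cos(24°))
Δλ = 2.4263 × 0.0865
Δλ = 0.2098 pm

Initial wavelength:
λ = λ' - Δλ
λ = 14.3098 - 0.2098
λ = 14.1000 pm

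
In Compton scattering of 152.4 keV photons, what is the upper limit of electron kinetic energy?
56.9399 keV

Maximum energy transfer occurs at θ = 180° (backscattering).

Initial photon: E₀ = 152.4 keV → λ₀ = 8.1354 pm

Maximum Compton shift (at 180°):
Δλ_max = 2λ_C = 2 × 2.4263 = 4.8526 pm

Final wavelength:
λ' = 8.1354 + 4.8526 = 12.9881 pm

Minimum photon energy (maximum energy to electron):
E'_min = hc/λ' = 95.4601 keV

Maximum electron kinetic energy:
K_max = E₀ - E'_min = 152.4000 - 95.4601 = 56.9399 keV

(Intermediate values are shown rounded; full precision is carried through to the final answer.)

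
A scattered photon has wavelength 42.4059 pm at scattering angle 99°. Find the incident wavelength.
39.6000 pm

From λ' = λ + Δλ, we have λ = λ' - Δλ

First calculate the Compton shift:
Δλ = λ_C(1 - cos θ)
Δλ = 2.4263 × (1 - cos(99°))
Δλ = 2.4263 × 1.1564
Δλ = 2.8059 pm

Initial wavelength:
λ = λ' - Δλ
λ = 42.4059 - 2.8059
λ = 39.6000 pm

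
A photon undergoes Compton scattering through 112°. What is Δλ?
3.3352 pm

Using the Compton scattering formula:
Δλ = λ_C(1 - cos θ)

where λ_C = h/(m_e·c) ≈ 2.4263 pm is the Compton wavelength of an electron.

For θ = 112°:
cos(112°) = -0.3746
1 - cos(112°) = 1.3746

Δλ = 2.4263 × 1.3746
Δλ = 3.3352 pm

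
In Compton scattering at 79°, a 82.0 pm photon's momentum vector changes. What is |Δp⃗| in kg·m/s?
1.0161e-23 kg·m/s

Photon momentum magnitude is p = h/λ.

Initial momentum:
p₀ = h/λ = 6.6261e-34/8.2000e-11 = 8.0806e-24 kg·m/s

After scattering:
λ' = λ + Δλ = 82.0 + 1.9633 = 83.9633 pm
p' = h/λ' = 6.6261e-34/8.3963e-11 = 7.8916e-24 kg·m/s

Momentum is a vector; the scattered photon's direction makes angle θ = 79° with the incident direction. The magnitude of the vector change Δp⃗ = p⃗₀ − p⃗' is found from the law of cosines:
|Δp⃗|² = p₀² + p'² − 2p₀p'cos θ
|Δp⃗|² = (8.0806e-24)² + (7.8916e-24)² − 2·8.0806e-24·7.8916e-24·cos(79°)
|Δp⃗| = 1.0161e-23 kg·m/s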